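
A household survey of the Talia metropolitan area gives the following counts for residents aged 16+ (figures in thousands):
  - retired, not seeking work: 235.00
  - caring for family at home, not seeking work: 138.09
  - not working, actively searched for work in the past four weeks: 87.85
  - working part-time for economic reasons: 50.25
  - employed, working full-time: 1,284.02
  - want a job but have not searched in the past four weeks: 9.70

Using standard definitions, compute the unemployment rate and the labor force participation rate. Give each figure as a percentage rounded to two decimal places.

Unemployment rate ≈ 6.18%; labor force participation rate ≈ 78.79%.

Employed = 50.25 + 1,284.02 = 1,334.27 thousand (anyone who worked, including part-time for economic reasons, counts as employed).
Unemployed = 87.85 thousand.
Labor force = 1,334.27 + 87.85 = 1,422.12 thousand.
Not in labor force = 235.00 + 138.09 + 9.70 = 382.79 thousand (those not working and not actively searching are outside the labor force — including those who want a job but have given up searching).
Civilian working-age population = 1,422.12 + 382.79 = 1,804.91 thousand.
Unemployment rate = 87.85 / 1,422.12 = 6.18%.
Labor force participation rate = 1,422.12 / 1,804.91 = 78.79%.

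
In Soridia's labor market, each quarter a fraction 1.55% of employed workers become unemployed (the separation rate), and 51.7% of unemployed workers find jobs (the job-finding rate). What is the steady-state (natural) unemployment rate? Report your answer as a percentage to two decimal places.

Steady-state unemployment rate ≈ 2.91%.

At steady state the flows balance: s·E = f·U, so U/(E+U) = s/(s+f).
u* = 1.55 / (1.55 + 51.7) = 1.55 / 53.25 = 2.91%.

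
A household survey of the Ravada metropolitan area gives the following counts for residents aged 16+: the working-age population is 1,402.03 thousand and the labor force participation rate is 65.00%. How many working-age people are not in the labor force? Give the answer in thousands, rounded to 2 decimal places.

About 490.71 thousand are not in the labor force.

Share not in the labor force = 1 − 0.6500 = 0.3500.
Not in labor force = 0.3500 × 1,402.03 ≈ 490.71 thousand.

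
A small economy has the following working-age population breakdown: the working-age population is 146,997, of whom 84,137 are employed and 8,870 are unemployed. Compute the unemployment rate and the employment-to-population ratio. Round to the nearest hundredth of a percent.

Unemployment rate ≈ 9.54%; employment-population ratio ≈ 57.24%.

Labor force = employed + unemployed = 84,137 + 8,870 = 93,007.
Unemployment rate = 8,870 / 93,007 = 9.54%.
Employment-population ratio = 84,137 / 146,997 = 57.24%.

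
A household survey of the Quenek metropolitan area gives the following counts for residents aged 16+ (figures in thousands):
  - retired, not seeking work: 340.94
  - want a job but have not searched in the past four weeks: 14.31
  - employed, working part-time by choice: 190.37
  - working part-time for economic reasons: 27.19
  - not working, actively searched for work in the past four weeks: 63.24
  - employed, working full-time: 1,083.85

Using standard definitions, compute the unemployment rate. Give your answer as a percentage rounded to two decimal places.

Employed = 190.37 + 27.19 + 1,083.85 = 1,301.41 thousand (anyone who worked, including part-time for economic reasons, counts as employed).
Unemployed = 63.24 thousand.
Labor force = 1,301.41 + 63.24 = 1,364.65 thousand.
Unemployment rate = 63.24 / 1,364.65 = 4.63%.

Unemployment rate ≈ 4.63%.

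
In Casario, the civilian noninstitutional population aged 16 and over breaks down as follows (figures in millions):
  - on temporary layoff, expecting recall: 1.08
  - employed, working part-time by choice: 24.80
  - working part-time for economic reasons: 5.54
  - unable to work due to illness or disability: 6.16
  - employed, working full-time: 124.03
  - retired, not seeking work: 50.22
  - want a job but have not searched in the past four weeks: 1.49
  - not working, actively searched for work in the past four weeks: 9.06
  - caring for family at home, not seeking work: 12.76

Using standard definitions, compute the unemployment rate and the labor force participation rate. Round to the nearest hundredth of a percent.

Employed = 24.80 + 5.54 + 124.03 = 154.37 million (anyone who worked, including part-time for economic reasons, counts as employed).
Unemployed = 1.08 + 9.06 = 10.14 million (jobless and actively searching, or on temporary layoff).
Labor force = 154.37 + 10.14 = 164.51 million.
Not in labor force = 6.16 + 50.22 + 1.49 + 12.76 = 70.63 million (those not working and not actively searching are outside the labor force — including those who want a job but have given up searching).
Civilian working-age population = 164.51 + 70.63 = 235.14 million.
Unemployment rate = 10.14 / 164.51 = 6.16%.
Labor force participation rate = 164.51 / 235.14 = 69.96%.

Unemployment rate ≈ 6.16%; labor force participation rate ≈ 69.96%.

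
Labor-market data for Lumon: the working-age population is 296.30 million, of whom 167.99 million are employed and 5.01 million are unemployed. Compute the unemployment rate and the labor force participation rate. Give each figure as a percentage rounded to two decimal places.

Unemployment rate ≈ 2.90%; labor force participation rate ≈ 58.39%.

Labor force = employed + unemployed = 167.99 + 5.01 = 173.00 million.
Unemployment rate = 5.01 / 173.00 = 2.90%.
Labor force participation rate = 173.00 / 296.30 = 58.39%.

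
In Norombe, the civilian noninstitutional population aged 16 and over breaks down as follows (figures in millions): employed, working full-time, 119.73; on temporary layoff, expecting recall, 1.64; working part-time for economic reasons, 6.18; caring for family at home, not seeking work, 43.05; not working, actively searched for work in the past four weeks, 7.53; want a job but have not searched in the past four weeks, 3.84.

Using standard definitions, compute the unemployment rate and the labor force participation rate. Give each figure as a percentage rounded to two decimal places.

Employed = 119.73 + 6.18 = 125.91 million (anyone who worked, including part-time for economic reasons, counts as employed).
Unemployed = 1.64 + 7.53 = 9.17 million (jobless and actively searching, or on temporary layoff).
Labor force = 125.91 + 9.17 = 135.08 million.
Not in labor force = 43.05 + 3.84 = 46.89 million (those not working and not actively searching are outside the labor force — including those who want a job but have given up searching).
Civilian working-age population = 135.08 + 46.89 = 181.97 million.
Unemployment rate = 9.17 / 135.08 = 6.79%.
Labor force participation rate = 135.08 / 181.97 = 74.23%.

Unemployment rate ≈ 6.79%; labor force participation rate ≈ 74.23%.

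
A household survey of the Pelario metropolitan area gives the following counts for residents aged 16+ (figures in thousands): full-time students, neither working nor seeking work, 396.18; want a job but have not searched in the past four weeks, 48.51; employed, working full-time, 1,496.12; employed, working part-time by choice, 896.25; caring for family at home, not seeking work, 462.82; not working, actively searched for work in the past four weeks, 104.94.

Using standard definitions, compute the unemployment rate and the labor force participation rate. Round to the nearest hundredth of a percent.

Unemployment rate ≈ 4.20%; labor force participation rate ≈ 73.35%.

Employed = 1,496.12 + 896.25 = 2,392.37 thousand.
Unemployed = 104.94 thousand.
Labor force = 2,392.37 + 104.94 = 2,497.31 thousand.
Not in labor force = 396.18 + 48.51 + 462.82 = 907.51 thousand (those not working and not actively searching are outside the labor force — including those who want a job but have given up searching).
Civilian working-age population = 2,497.31 + 907.51 = 3,404.82 thousand.
Unemployment rate = 104.94 / 2,497.31 = 4.20%.
Labor force participation rate = 2,497.31 / 3,404.82 = 73.35%.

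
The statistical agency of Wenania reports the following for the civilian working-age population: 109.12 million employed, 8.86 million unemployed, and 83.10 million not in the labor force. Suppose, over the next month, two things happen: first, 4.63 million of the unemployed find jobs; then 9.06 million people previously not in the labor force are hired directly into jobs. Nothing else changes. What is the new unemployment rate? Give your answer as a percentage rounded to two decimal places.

New unemployment rate ≈ 3.33%.

Initially, labor force = 109.12 + 8.86 = 117.98 million, so u = 8.86/117.98 = 7.51%.
After the first change, unemployed falls and employed rises by 4.63; labor force unchanged → E = 113.75, U = 4.23, labor force = 117.98 million.
After the second change, employed and labor force both rise by 9.06; unemployed unchanged → E = 122.81, U = 4.23, labor force = 127.04 million.
New unemployment rate = 4.23 / 127.04 = 3.33%.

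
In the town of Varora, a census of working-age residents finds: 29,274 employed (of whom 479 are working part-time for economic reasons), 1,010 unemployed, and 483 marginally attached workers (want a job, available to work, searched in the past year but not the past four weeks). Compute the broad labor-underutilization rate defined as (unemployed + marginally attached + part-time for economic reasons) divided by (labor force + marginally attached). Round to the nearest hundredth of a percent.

Broad underutilization rate ≈ 6.41%.

Labor force = 29,274 + 1,010 = 30,284.
Numerator = 1,010 + 483 + 479 = 1,972.
Denominator = 30,284 + 483 = 30,767.
Broad rate = 1,972 / 30,767 = 6.41%.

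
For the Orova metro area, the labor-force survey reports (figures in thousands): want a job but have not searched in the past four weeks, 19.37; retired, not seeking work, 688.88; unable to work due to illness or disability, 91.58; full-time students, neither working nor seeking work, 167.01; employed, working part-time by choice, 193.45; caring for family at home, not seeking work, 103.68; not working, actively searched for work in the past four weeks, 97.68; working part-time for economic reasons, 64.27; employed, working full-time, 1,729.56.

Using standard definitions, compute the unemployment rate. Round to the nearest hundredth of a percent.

Employed = 193.45 + 64.27 + 1,729.56 = 1,987.28 thousand (anyone who worked, including part-time for economic reasons, counts as employed).
Unemployed = 97.68 thousand.
Labor force = 1,987.28 + 97.68 = 2,084.96 thousand.
Unemployment rate = 97.68 / 2,084.96 = 4.68%.

Unemployment rate ≈ 4.68%.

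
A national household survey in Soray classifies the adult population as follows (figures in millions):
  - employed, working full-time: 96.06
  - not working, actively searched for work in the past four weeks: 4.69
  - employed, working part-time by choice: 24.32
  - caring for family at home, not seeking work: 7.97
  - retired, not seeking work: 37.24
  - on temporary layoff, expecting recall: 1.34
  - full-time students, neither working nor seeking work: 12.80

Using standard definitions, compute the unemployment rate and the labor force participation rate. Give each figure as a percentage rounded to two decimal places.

Employed = 96.06 + 24.32 = 120.38 million.
Unemployed = 4.69 + 1.34 = 6.03 million (jobless and actively searching, or on temporary layoff).
Labor force = 120.38 + 6.03 = 126.41 million.
Not in labor force = 7.97 + 37.24 + 12.80 = 58.01 million (those not working and not actively searching are outside the labor force).
Civilian working-age population = 126.41 + 58.01 = 184.42 million.
Unemployment rate = 6.03 / 126.41 = 4.77%.
Labor force participation rate = 126.41 / 184.42 = 68.54%.

Unemployment rate ≈ 4.77%; labor force participation rate ≈ 68.54%.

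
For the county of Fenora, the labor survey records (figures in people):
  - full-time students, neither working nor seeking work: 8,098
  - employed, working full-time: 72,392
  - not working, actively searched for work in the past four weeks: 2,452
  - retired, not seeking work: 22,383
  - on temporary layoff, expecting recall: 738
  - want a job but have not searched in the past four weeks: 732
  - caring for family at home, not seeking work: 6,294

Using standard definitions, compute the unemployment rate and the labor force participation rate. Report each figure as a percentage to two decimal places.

Employed = 72,392.
Unemployed = 2,452 + 738 = 3,190 (jobless and actively searching, or on temporary layoff).
Labor force = 72,392 + 3,190 = 75,582.
Not in labor force = 8,098 + 22,383 + 732 + 6,294 = 37,507 (those not working and not actively searching are outside the labor force — including those who want a job but have given up searching).
Civilian working-age population = 75,582 + 37,507 = 113,089.
Unemployment rate = 3,190 / 75,582 = 4.22%.
Labor force participation rate = 75,582 / 113,089 = 66.83%.

Unemployment rate ≈ 4.22%; labor force participation rate ≈ 66.83%.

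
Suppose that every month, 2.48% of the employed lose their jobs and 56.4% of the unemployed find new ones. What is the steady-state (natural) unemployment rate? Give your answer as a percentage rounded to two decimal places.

At steady state the flows balance: s·E = f·U, so U/(E+U) = s/(s+f).
u* = 2.48 / (2.48 + 56.4) = 2.48 / 58.88 = 4.21%.

Steady-state unemployment rate ≈ 4.21%.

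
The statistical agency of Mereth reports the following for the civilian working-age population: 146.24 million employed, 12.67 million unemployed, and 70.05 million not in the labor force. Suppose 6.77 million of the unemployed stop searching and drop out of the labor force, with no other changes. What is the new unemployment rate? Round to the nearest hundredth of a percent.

New unemployment rate ≈ 3.88%.

Initially, labor force = 146.24 + 12.67 = 158.91 million, so u = 12.67/158.91 = 7.97%.
After the change, unemployed and labor force both fall by 6.77 → E = 146.24, U = 5.90, labor force = 152.14 million.
New unemployment rate = 5.90 / 152.14 = 3.88%.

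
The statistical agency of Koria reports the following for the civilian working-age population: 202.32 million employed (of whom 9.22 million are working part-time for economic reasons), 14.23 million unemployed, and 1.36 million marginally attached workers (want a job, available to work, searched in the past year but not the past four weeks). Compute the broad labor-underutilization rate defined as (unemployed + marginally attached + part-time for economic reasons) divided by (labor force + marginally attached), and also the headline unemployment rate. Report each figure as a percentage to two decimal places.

Broad underutilization rate ≈ 11.39%; headline unemployment rate ≈ 6.57%.

Labor force = 202.32 + 14.23 = 216.55 million.
Numerator = 14.23 + 1.36 + 9.22 = 24.81 million.
Denominator = 216.55 + 1.36 = 217.91 million.
Broad rate = 24.81 / 217.91 = 11.39%.
Headline unemployment rate = 14.23 / 216.55 = 6.57%.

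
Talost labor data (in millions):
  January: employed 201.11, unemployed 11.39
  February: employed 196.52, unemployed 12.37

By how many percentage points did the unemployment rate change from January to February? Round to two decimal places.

The unemployment rate changed by +0.56 percentage points.

January: labor force = 201.11 + 11.39 = 212.50; u = 11.39/212.50 = 5.36%.
February: labor force = 196.52 + 12.37 = 208.89; u = 12.37/208.89 = 5.92%.
Change = 5.92% − 5.36% = +0.56 pp.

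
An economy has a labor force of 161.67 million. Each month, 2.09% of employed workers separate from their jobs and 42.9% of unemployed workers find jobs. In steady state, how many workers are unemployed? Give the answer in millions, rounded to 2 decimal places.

Steady-state unemployment rate u* = s/(s+f) = 2.09/(2.09+42.9) = 0.046455.
Unemployed = u* × labor force = 0.046455 × 161.67 ≈ 7.51 million.

About 7.51 million are unemployed in steady state.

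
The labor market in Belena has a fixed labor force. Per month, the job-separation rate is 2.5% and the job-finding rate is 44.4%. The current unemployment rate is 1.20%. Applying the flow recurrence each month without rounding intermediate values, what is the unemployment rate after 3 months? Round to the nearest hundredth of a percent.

With a fixed labor force, u_{t+1} = u_t + s·(1−u_t) − f·u_t = u_t·(1−s−f) + s.
Here 1−s−f = 0.531 and s = 0.025.
u_1 = 0.012000 × 0.531 + 0.025 = 0.031372.
u_2 = 0.031372 × 0.531 + 0.025 = 0.041659.
u_3 = 0.041659 × 0.531 + 0.025 = 0.047121.

Unemployment rate after three months ≈ 4.71%.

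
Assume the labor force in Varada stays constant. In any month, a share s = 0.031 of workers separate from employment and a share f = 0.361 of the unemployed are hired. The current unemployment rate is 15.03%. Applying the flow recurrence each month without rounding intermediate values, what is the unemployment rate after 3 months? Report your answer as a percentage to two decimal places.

Unemployment rate after three months ≈ 9.51%.

With a fixed labor force, u_{t+1} = u_t + s·(1−u_t) − f·u_t = u_t·(1−s−f) + s.
Here 1−s−f = 0.608 and s = 0.031.
u_1 = 0.150300 × 0.608 + 0.031 = 0.122382.
u_2 = 0.122382 × 0.608 + 0.031 = 0.105408.
u_3 = 0.105408 × 0.608 + 0.031 = 0.095088.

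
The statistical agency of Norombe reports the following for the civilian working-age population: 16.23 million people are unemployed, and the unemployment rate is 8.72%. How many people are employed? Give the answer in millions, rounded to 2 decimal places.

Labor force = U / u = 16.23 / 0.0872 ≈ 186.12 million.
Employed = labor force − unemployed = 186.12 − 16.23 = 169.89 million.

About 169.89 million are employed.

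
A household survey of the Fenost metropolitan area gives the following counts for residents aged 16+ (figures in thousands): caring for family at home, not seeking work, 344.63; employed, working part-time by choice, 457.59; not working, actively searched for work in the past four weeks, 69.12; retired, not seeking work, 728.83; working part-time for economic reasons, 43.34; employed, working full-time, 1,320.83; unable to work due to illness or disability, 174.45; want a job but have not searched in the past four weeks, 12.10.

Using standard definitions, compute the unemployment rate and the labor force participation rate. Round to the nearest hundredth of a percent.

Unemployment rate ≈ 3.66%; labor force participation rate ≈ 60.01%.

Employed = 457.59 + 43.34 + 1,320.83 = 1,821.76 thousand (anyone who worked, including part-time for economic reasons, counts as employed).
Unemployed = 69.12 thousand.
Labor force = 1,821.76 + 69.12 = 1,890.88 thousand.
Not in labor force = 344.63 + 728.83 + 174.45 + 12.10 = 1,260.01 thousand (those not working and not actively searching are outside the labor force — including those who want a job but have given up searching).
Civilian working-age population = 1,890.88 + 1,260.01 = 3,150.89 thousand.
Unemployment rate = 69.12 / 1,890.88 = 3.66%.
Labor force participation rate = 1,890.88 / 3,150.89 = 60.01%.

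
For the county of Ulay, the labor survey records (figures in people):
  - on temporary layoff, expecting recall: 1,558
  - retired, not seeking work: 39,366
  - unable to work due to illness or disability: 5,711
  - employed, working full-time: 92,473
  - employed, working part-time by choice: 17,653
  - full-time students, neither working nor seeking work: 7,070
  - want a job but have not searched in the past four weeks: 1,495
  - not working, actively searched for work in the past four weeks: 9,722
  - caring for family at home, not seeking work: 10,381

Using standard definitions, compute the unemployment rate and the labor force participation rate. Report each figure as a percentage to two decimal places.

Unemployment rate ≈ 9.29%; labor force participation rate ≈ 65.47%.

Employed = 92,473 + 17,653 = 110,126.
Unemployed = 1,558 + 9,722 = 11,280 (jobless and actively searching, or on temporary layoff).
Labor force = 110,126 + 11,280 = 121,406.
Not in labor force = 39,366 + 5,711 + 7,070 + 1,495 + 10,381 = 64,023 (those not working and not actively searching are outside the labor force — including those who want a job but have given up searching).
Civilian working-age population = 121,406 + 64,023 = 185,429.
Unemployment rate = 11,280 / 121,406 = 9.29%.
Labor force participation rate = 121,406 / 185,429 = 65.47%.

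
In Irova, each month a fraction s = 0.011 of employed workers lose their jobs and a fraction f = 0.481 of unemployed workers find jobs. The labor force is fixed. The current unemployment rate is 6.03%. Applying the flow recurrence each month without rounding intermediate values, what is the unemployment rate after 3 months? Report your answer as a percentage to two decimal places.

Unemployment rate after three months ≈ 2.73%.

With a fixed labor force, u_{t+1} = u_t + s·(1−u_t) − f·u_t = u_t·(1−s−f) + s.
Here 1−s−f = 0.508 and s = 0.011.
u_1 = 0.060300 × 0.508 + 0.011 = 0.041632.
u_2 = 0.041632 × 0.508 + 0.011 = 0.032149.
u_3 = 0.032149 × 0.508 + 0.011 = 0.027332.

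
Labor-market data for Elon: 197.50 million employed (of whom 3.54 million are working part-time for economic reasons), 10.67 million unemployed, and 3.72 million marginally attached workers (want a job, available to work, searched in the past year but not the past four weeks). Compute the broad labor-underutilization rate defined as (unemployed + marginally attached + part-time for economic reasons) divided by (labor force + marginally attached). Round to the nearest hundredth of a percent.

Labor force = 197.50 + 10.67 = 208.17 million.
Numerator = 10.67 + 3.72 + 3.54 = 17.93 million.
Denominator = 208.17 + 3.72 = 211.89 million.
Broad rate = 17.93 / 211.89 = 8.46%.

Broad underutilization rate ≈ 8.46%.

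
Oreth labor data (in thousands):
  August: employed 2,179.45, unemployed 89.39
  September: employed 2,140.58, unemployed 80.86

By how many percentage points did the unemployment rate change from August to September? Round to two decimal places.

August: labor force = 2,179.45 + 89.39 = 2,268.84; u = 89.39/2,268.84 = 3.94%.
September: labor force = 2,140.58 + 80.86 = 2,221.44; u = 80.86/2,221.44 = 3.64%.
Change = 3.64% − 3.94% = −0.30 pp.

The unemployment rate changed by −0.30 percentage points.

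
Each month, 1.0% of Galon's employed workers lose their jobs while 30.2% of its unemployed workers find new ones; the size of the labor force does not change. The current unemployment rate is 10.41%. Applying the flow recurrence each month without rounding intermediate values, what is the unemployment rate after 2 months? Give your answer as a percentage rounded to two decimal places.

Unemployment rate after two months ≈ 6.62%.

With a fixed labor force, u_{t+1} = u_t + s·(1−u_t) − f·u_t = u_t·(1−s−f) + s.
Here 1−s−f = 0.688 and s = 0.010.
u_1 = 0.104100 × 0.688 + 0.010 = 0.081621.
u_2 = 0.081621 × 0.688 + 0.010 = 0.066155.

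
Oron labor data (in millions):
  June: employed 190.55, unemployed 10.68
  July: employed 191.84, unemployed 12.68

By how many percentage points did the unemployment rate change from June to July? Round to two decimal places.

June: labor force = 190.55 + 10.68 = 201.23; u = 10.68/201.23 = 5.31%.
July: labor force = 191.84 + 12.68 = 204.52; u = 12.68/204.52 = 6.20%.
Change = 6.20% − 5.31% = +0.89 pp.

The unemployment rate changed by +0.89 percentage points.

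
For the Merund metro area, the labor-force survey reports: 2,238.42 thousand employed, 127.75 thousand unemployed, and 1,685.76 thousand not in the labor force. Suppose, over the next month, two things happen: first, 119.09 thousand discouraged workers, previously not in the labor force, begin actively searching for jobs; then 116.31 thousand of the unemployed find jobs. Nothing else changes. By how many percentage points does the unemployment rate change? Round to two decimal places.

The unemployment rate changes by −0.15 percentage points.

Initially, labor force = 2,238.42 + 127.75 = 2,366.17 thousand, so u = 127.75/2,366.17 = 5.40%.
After the first change, unemployed and labor force both rise by 119.09 → E = 2,238.42, U = 246.84, labor force = 2,485.26 thousand.
After the second change, unemployed falls and employed rises by 116.31; labor force unchanged → E = 2,354.73, U = 130.53, labor force = 2,485.26 thousand.
New unemployment rate = 130.53 / 2,485.26 = 5.25%.
Change = 5.25% − 5.40% = −0.15 percentage points.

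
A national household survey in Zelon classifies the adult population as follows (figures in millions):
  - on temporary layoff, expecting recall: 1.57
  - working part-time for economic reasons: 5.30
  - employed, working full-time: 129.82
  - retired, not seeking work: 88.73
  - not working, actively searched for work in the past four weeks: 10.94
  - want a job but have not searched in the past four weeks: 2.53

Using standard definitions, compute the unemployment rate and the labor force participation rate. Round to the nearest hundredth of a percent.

Employed = 5.30 + 129.82 = 135.12 million (anyone who worked, including part-time for economic reasons, counts as employed).
Unemployed = 1.57 + 10.94 = 12.51 million (jobless and actively searching, or on temporary layoff).
Labor force = 135.12 + 12.51 = 147.63 million.
Not in labor force = 88.73 + 2.53 = 91.26 million (those not working and not actively searching are outside the labor force — including those who want a job but have given up searching).
Civilian working-age population = 147.63 + 91.26 = 238.89 million.
Unemployment rate = 12.51 / 147.63 = 8.47%.
Labor force participation rate = 147.63 / 238.89 = 61.80%.

Unemployment rate ≈ 8.47%; labor force participation rate ≈ 61.80%.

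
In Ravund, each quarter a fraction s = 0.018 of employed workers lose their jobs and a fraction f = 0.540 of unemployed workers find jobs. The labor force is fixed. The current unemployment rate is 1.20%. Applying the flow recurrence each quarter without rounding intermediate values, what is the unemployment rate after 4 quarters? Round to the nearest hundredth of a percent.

With a fixed labor force, u_{t+1} = u_t + s·(1−u_t) − f·u_t = u_t·(1−s−f) + s.
Here 1−s−f = 0.442 and s = 0.018.
u_1 = 0.012000 × 0.442 + 0.018 = 0.023304.
u_2 = 0.023304 × 0.442 + 0.018 = 0.028300.
u_3 = 0.028300 × 0.442 + 0.018 = 0.030509.
u_4 = 0.030509 × 0.442 + 0.018 = 0.031485.

Unemployment rate after four quarters ≈ 3.15%.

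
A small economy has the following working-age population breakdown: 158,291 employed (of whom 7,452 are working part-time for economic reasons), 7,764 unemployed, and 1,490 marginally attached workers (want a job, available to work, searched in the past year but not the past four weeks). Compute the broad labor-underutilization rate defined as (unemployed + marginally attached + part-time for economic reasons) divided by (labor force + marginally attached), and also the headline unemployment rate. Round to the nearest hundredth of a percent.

Labor force = 158,291 + 7,764 = 166,055.
Numerator = 7,764 + 1,490 + 7,452 = 16,706.
Denominator = 166,055 + 1,490 = 167,545.
Broad rate = 16,706 / 167,545 = 9.97%.
Headline unemployment rate = 7,764 / 166,055 = 4.68%.

Broad underutilization rate ≈ 9.97%; headline unemployment rate ≈ 4.68%.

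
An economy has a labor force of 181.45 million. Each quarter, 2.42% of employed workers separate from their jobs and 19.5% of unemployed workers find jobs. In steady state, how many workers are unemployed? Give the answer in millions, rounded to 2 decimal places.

Steady-state unemployment rate u* = s/(s+f) = 2.42/(2.42+19.5) = 0.110401.
Unemployed = u* × labor force = 0.110401 × 181.45 ≈ 20.03 million.

About 20.03 million are unemployed in steady state.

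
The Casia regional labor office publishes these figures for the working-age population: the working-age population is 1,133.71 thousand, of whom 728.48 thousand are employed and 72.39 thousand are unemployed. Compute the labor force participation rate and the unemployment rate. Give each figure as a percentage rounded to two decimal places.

Labor force participation rate ≈ 70.64%; unemployment rate ≈ 9.04%.

Labor force = employed + unemployed = 728.48 + 72.39 = 800.87 thousand.
Unemployment rate = 72.39 / 800.87 = 9.04%.
Labor force participation rate = 800.87 / 1,133.71 = 70.64%.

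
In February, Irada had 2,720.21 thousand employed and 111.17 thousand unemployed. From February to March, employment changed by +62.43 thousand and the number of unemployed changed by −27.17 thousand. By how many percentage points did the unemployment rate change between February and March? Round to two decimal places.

February: labor force = 2,720.21 + 111.17 = 2,831.38; u = 111.17/2,831.38 = 3.93%.
March: labor force = 2,782.64 + 84.00 = 2,866.64; u = 84.00/2,866.64 = 2.93%.
Change = 2.93% − 3.93% = −1.00 pp.

The unemployment rate changed by −1.00 percentage points.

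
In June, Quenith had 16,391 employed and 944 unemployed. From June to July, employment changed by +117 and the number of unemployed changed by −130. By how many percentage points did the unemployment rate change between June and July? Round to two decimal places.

June: labor force = 16,391 + 944 = 17,335; u = 944/17,335 = 5.45%.
July: labor force = 16,508 + 814 = 17,322; u = 814/17,322 = 4.70%.
Change = 4.70% − 5.45% = −0.75 pp.

The unemployment rate changed by −0.75 percentage points.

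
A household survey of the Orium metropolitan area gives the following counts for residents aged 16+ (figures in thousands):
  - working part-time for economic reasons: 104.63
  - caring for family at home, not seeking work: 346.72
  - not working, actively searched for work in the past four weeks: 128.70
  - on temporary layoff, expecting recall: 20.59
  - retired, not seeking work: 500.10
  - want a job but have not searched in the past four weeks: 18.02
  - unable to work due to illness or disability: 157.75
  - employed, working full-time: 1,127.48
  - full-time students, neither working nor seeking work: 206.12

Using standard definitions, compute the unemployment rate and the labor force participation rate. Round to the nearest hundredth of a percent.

Employed = 104.63 + 1,127.48 = 1,232.11 thousand (anyone who worked, including part-time for economic reasons, counts as employed).
Unemployed = 128.70 + 20.59 = 149.29 thousand (jobless and actively searching, or on temporary layoff).
Labor force = 1,232.11 + 149.29 = 1,381.40 thousand.
Not in labor force = 346.72 + 500.10 + 18.02 + 157.75 + 206.12 = 1,228.71 thousand (those not working and not actively searching are outside the labor force — including those who want a job but have given up searching).
Civilian working-age population = 1,381.40 + 1,228.71 = 2,610.11 thousand.
Unemployment rate = 149.29 / 1,381.40 = 10.81%.
Labor force participation rate = 1,381.40 / 2,610.11 = 52.92%.

Unemployment rate ≈ 10.81%; labor force participation rate ≈ 52.92%.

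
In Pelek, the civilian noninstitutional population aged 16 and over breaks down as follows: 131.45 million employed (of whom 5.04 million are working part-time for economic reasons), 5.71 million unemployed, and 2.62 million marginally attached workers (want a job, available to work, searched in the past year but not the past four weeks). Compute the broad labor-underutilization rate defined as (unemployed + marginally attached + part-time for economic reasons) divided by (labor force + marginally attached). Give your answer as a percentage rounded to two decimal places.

Labor force = 131.45 + 5.71 = 137.16 million.
Numerator = 5.71 + 2.62 + 5.04 = 13.37 million.
Denominator = 137.16 + 2.62 = 139.78 million.
Broad rate = 13.37 / 139.78 = 9.57%.

Broad underutilization rate ≈ 9.57%.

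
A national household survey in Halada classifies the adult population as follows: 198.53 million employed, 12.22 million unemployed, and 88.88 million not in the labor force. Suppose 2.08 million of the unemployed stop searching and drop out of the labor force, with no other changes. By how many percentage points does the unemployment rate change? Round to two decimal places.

Initially, labor force = 198.53 + 12.22 = 210.75 million, so u = 12.22/210.75 = 5.80%.
After the change, unemployed and labor force both fall by 2.08 → E = 198.53, U = 10.14, labor force = 208.67 million.
New unemployment rate = 10.14 / 208.67 = 4.86%.
Change = 4.86% − 5.80% = −0.94 percentage points.

The unemployment rate changes by −0.94 percentage points.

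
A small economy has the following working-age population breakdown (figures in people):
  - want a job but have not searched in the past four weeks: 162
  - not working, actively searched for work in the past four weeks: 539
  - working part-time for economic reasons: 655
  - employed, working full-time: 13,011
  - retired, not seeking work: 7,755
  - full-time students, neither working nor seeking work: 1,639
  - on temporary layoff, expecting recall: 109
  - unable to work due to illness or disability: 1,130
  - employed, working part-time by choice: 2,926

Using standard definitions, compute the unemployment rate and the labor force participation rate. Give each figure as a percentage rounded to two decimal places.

Employed = 655 + 13,011 + 2,926 = 16,592 (anyone who worked, including part-time for economic reasons, counts as employed).
Unemployed = 539 + 109 = 648 (jobless and actively searching, or on temporary layoff).
Labor force = 16,592 + 648 = 17,240.
Not in labor force = 162 + 7,755 + 1,639 + 1,130 = 10,686 (those not working and not actively searching are outside the labor force — including those who want a job but have given up searching).
Civilian working-age population = 17,240 + 10,686 = 27,926.
Unemployment rate = 648 / 17,240 = 3.76%.
Labor force participation rate = 17,240 / 27,926 = 61.73%.

Unemployment rate ≈ 3.76%; labor force participation rate ≈ 61.73%.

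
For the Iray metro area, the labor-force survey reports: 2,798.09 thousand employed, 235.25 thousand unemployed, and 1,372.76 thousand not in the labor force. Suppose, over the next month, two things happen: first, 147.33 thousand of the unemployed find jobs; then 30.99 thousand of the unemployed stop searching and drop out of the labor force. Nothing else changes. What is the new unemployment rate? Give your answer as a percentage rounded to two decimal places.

New unemployment rate ≈ 1.90%.

Initially, labor force = 2,798.09 + 235.25 = 3,033.34 thousand, so u = 235.25/3,033.34 = 7.76%.
After the first change, unemployed falls and employed rises by 147.33; labor force unchanged → E = 2,945.42, U = 87.92, labor force = 3,033.34 thousand.
After the second change, unemployed and labor force both fall by 30.99 → E = 2,945.42, U = 56.93, labor force = 3,002.35 thousand.
New unemployment rate = 56.93 / 3,002.35 = 1.90%.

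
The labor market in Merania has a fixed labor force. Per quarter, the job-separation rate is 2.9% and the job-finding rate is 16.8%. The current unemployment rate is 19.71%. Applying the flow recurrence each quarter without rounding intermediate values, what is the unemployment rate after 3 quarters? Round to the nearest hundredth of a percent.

With a fixed labor force, u_{t+1} = u_t + s·(1−u_t) − f·u_t = u_t·(1−s−f) + s.
Here 1−s−f = 0.803 and s = 0.029.
u_1 = 0.197100 × 0.803 + 0.029 = 0.187271.
u_2 = 0.187271 × 0.803 + 0.029 = 0.179379.
u_3 = 0.179379 × 0.803 + 0.029 = 0.173041.

Unemployment rate after three quarters ≈ 17.30%.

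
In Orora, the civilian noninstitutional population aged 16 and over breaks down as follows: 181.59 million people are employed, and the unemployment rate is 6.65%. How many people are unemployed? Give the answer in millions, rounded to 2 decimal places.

Let U be the number unemployed. The labor force is E + U, and U/(E+U) = 0.0665.
So U = 0.0665 × 181.59 / (1 − 0.0665) = 12.0757 / 0.9335 ≈ 12.94 million.

About 12.94 million are unemployed.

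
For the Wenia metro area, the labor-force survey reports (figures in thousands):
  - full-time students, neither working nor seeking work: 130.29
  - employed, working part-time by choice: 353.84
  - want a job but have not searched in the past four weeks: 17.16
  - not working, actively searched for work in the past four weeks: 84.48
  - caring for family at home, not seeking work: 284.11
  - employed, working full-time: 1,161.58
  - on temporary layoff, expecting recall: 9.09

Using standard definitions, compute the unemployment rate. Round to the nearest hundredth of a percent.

Unemployment rate ≈ 5.82%.

Employed = 353.84 + 1,161.58 = 1,515.42 thousand.
Unemployed = 84.48 + 9.09 = 93.57 thousand (jobless and actively searching, or on temporary layoff).
Labor force = 1,515.42 + 93.57 = 1,608.99 thousand.
Unemployment rate = 93.57 / 1,608.99 = 5.82%.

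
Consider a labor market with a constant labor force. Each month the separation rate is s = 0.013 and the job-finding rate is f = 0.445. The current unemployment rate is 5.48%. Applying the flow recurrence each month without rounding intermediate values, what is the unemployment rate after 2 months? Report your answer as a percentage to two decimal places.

With a fixed labor force, u_{t+1} = u_t + s·(1−u_t) − f·u_t = u_t·(1−s−f) + s.
Here 1−s−f = 0.542 and s = 0.013.
u_1 = 0.054800 × 0.542 + 0.013 = 0.042702.
u_2 = 0.042702 × 0.542 + 0.013 = 0.036144.

Unemployment rate after two months ≈ 3.61%.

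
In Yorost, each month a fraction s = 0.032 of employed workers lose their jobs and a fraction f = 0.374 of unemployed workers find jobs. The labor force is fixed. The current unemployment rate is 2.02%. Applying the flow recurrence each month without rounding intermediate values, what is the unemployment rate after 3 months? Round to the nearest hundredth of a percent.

With a fixed labor force, u_{t+1} = u_t + s·(1−u_t) − f·u_t = u_t·(1−s−f) + s.
Here 1−s−f = 0.594 and s = 0.032.
u_1 = 0.020200 × 0.594 + 0.032 = 0.043999.
u_2 = 0.043999 × 0.594 + 0.032 = 0.058135.
u_3 = 0.058135 × 0.594 + 0.032 = 0.066532.

Unemployment rate after three months ≈ 6.65%.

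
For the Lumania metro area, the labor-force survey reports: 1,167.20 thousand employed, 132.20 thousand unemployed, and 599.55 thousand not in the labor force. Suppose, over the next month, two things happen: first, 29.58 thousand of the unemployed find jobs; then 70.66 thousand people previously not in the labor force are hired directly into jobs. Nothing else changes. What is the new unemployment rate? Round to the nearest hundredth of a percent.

New unemployment rate ≈ 7.49%.

Initially, labor force = 1,167.20 + 132.20 = 1,299.40 thousand, so u = 132.20/1,299.40 = 10.17%.
After the first change, unemployed falls and employed rises by 29.58; labor force unchanged → E = 1,196.78, U = 102.62, labor force = 1,299.40 thousand.
After the second change, employed and labor force both rise by 70.66; unemployed unchanged → E = 1,267.44, U = 102.62, labor force = 1,370.06 thousand.
New unemployment rate = 102.62 / 1,370.06 = 7.49%.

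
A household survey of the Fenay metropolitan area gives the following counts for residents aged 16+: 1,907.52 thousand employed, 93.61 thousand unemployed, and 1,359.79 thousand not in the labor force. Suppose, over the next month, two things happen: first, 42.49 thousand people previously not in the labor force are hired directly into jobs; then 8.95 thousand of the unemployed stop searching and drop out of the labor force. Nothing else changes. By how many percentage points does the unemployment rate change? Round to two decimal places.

The unemployment rate changes by −0.52 percentage points.

Initially, labor force = 1,907.52 + 93.61 = 2,001.13 thousand, so u = 93.61/2,001.13 = 4.68%.
After the first change, employed and labor force both rise by 42.49; unemployed unchanged → E = 1,950.01, U = 93.61, labor force = 2,043.62 thousand.
After the second change, unemployed and labor force both fall by 8.95 → E = 1,950.01, U = 84.66, labor force = 2,034.67 thousand.
New unemployment rate = 84.66 / 2,034.67 = 4.16%.
Change = 4.16% − 4.68% = −0.52 percentage points.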